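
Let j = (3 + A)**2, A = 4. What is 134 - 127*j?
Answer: -6089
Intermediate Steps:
j = 49 (j = (3 + 4)**2 = 7**2 = 49)
134 - 127*j = 134 - 127*49 = 134 - 6223 = -6089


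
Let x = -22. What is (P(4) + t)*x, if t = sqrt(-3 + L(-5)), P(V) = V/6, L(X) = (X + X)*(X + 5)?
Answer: -44/3 - 22*I*sqrt(3) ≈ -14.667 - 38.105*I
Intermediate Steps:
L(X) = 2*X*(5 + X) (L(X) = (2*X)*(5 + X) = 2*X*(5 + X))
P(V) = V/6 (P(V) = V*(1/6) = V/6)
t = I*sqrt(3) (t = sqrt(-3 + 2*(-5)*(5 - 5)) = sqrt(-3 + 2*(-5)*0) = sqrt(-3 + 0) = sqrt(-3) = I*sqrt(3) ≈ 1.732*I)
(P(4) + t)*x = ((1/6)*4 + I*sqrt(3))*(-22) = (2/3 + I*sqrt(3))*(-22) = -44/3 - 22*I*sqrt(3)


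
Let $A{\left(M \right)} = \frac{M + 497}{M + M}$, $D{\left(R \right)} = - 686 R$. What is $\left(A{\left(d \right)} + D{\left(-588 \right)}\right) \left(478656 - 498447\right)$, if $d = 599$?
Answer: $- \frac{4781861442180}{599} \approx -7.9831 \cdot 10^{9}$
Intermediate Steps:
$A{\left(M \right)} = \frac{497 + M}{2 M}$
$\left(A{\left(d \right)} + D{\left(-588 \right)}\right) \left(478656 - 498447\right) = \left(\frac{497 + 599}{2 \cdot 599} - -403368\right) \left(478656 - 498447\right) = \left(\frac{1}{2} \cdot \frac{1}{599} \cdot 1096 + 403368\right) \left(-19791\right) = \left(\frac{548}{599} + 403368\right) \left(-19791\right) = \frac{241617980}{599} \left(-19791\right) = - \frac{4781861442180}{599}$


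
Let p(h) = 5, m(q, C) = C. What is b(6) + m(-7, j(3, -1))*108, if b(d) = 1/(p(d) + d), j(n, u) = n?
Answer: 3565/11 ≈ 324.09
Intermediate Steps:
b(d) = 1/(5 + d)
b(6) + m(-7, j(3, -1))*108 = 1/(5 + 6) + 3*108 = 1/11 + 324 = 3565/11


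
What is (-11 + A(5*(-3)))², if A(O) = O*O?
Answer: 45796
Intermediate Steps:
A(O) = O²
(-11 + A(5*(-3)))² = (-11 + (5*(-3))²)² = (-11 + (-15)²)² = (-11 + 225)² = 214² = 45796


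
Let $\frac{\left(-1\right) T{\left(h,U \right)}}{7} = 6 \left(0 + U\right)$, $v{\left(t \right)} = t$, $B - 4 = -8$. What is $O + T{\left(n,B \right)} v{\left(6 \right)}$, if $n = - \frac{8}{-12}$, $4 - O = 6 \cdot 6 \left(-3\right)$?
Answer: $1120$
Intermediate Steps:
$B = -4$ ($B = 4 - 8 = -4$)
$O = 112$ ($O = 4 - 6 \cdot 6 \left(-3\right) = 4 - 36 \left(-3\right) = 4 - -108 = 4 + 108 = 112$)
$n = \frac{2}{3}$ ($n = \left(-8\right) \left(- \frac{1}{12}\right) = \frac{2}{3} \approx 0.66667$)
$T{\left(h,U \right)} = - 42 U$ ($T{\left(h,U \right)} = - 7 \cdot 6 \left(0 + U\right) = - 7 \cdot 6 U = - 42 U$)
$O + T{\left(n,B \right)} v{\left(6 \right)} = 112 + \left(-42\right) \left(-4\right) 6 = 112 + 168 \cdot 6 = 112 + 1008 = 1120$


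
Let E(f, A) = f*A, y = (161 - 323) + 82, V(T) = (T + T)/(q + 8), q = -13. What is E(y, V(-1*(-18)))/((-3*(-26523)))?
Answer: 64/8841 ≈ 0.0072390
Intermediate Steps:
V(T) = -2*T/5 (V(T) = (T + T)/(-13 + 8) = (2*T)/(-5) = (2*T)*(-1/5) = -2*T/5)
y = -80 (y = -162 + 82 = -80)
E(f, A) = A*f
E(y, V(-1*(-18)))/((-3*(-26523))) = (-(-2)*(-18)/5*(-80))/((-3*(-26523))) = (-2/5*18*(-80))/79569 = -36/5*(-80)*(1/79569) = 576*(1/79569) = 64/8841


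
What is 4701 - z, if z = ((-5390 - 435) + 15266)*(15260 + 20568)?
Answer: -338247447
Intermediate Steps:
z = 338252148 (z = (-5825 + 15266)*35828 = 9441*35828 = 338252148)
4701 - z = 4701 - 1*338252148 = 4701 - 338252148 = -338247447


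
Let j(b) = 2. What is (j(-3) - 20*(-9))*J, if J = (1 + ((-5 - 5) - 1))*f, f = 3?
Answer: -5460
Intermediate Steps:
J = -30 (J = (1 + ((-5 - 5) - 1))*3 = (1 + (-10 - 1))*3 = (1 - 11)*3 = -10*3 = -30)
(j(-3) - 20*(-9))*J = (2 - 20*(-9))*(-30) = (2 + 180)*(-30) = 182*(-30) = -5460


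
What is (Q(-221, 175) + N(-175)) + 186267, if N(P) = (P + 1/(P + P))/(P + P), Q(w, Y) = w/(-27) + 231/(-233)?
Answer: 143552127072541/770647500 ≈ 1.8627e+5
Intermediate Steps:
Q(w, Y) = -231/233 - w/27 (Q(w, Y) = w*(-1/27) + 231*(-1/233) = -w/27 - 231/233 = -231/233 - w/27)
N(P) = (P + 1/(2*P))/(2*P) (N(P) = (P + 1/(2*P))/((2*P)) = (P + 1/(2*P))*(1/(2*P)) = (P + 1/(2*P))/(2*P))
(Q(-221, 175) + N(-175)) + 186267 = ((-231/233 - 1/27*(-221)) + (1/2 + (1/4)/(-175)**2)) + 186267 = ((-231/233 + 221/27) + (1/2 + (1/4)*(1/30625))) + 186267 = (45256/6291 + (1/2 + 1/122500)) + 186267 = (45256/6291 + 61251/122500) + 186267 = 5929190041/770647500 + 186267 = 143552127072541/770647500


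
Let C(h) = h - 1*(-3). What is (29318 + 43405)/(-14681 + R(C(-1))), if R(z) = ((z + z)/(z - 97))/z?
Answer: -2302895/464899 ≈ -4.9535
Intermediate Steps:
C(h) = 3 + h (C(h) = h + 3 = 3 + h)
R(z) = 2/(-97 + z) (R(z) = ((2*z)/(-97 + z))/z = (2*z/(-97 + z))/z = 2/(-97 + z))
(29318 + 43405)/(-14681 + R(C(-1))) = (29318 + 43405)/(-14681 + 2/(-97 + (3 - 1))) = 72723/(-14681 + 2/(-97 + 2)) = 72723/(-14681 + 2/(-95)) = 72723/(-14681 + 2*(-1/95)) = 72723/(-14681 - 2/95) = 72723/(-1394697/95) = 72723*(-95/1394697) = -2302895/464899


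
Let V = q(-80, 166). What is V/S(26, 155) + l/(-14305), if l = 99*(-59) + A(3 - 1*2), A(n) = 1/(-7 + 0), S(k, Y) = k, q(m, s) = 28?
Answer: 1933434/1301755 ≈ 1.4853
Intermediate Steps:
V = 28
A(n) = -⅐ (A(n) = 1/(-7) = -⅐)
l = -40888/7 (l = 99*(-59) - ⅐ = -5841 - ⅐ = -40888/7 ≈ -5841.1)
V/S(26, 155) + l/(-14305) = 28/26 - 40888/7/(-14305) = 28*(1/26) - 40888/7*(-1/14305) = 14/13 + 40888/100135 = 1933434/1301755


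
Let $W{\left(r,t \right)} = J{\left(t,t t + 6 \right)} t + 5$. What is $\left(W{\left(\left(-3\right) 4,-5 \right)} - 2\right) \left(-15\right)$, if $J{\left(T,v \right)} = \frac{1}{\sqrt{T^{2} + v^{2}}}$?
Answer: $-45 + \frac{75 \sqrt{986}}{986} \approx -42.612$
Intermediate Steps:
$J{\left(T,v \right)} = \frac{1}{\sqrt{T^{2} + v^{2}}}$
$W{\left(r,t \right)} = 5 + \frac{t}{\sqrt{t^{2} + \left(6 + t^{2}\right)^{2}}}$ ($W{\left(r,t \right)} = \frac{t}{\sqrt{t^{2} + \left(t t + 6\right)^{2}}} + 5 = \frac{t}{\sqrt{t^{2} + \left(t^{2} + 6\right)^{2}}} + 5 = \frac{t}{\sqrt{t^{2} + \left(6 + t^{2}\right)^{2}}} + 5 = 5 + \frac{t}{\sqrt{t^{2} + \left(6 + t^{2}\right)^{2}}}$)
$\left(W{\left(\left(-3\right) 4,-5 \right)} - 2\right) \left(-15\right) = \left(\left(5 - \frac{5}{\sqrt{\left(-5\right)^{2} + \left(6 + \left(-5\right)^{2}\right)^{2}}}\right) - 2\right) \left(-15\right) = \left(\left(5 - \frac{5}{\sqrt{25 + \left(6 + 25\right)^{2}}}\right) - 2\right) \left(-15\right) = \left(\left(5 - \frac{5}{\sqrt{25 + 31^{2}}}\right) - 2\right) \left(-15\right) = \left(\left(5 - \frac{5}{\sqrt{25 + 961}}\right) - 2\right) \left(-15\right) = \left(\left(5 - \frac{5}{\sqrt{986}}\right) - 2\right) \left(-15\right) = \left(\left(5 - 5 \frac{\sqrt{986}}{986}\right) - 2\right) \left(-15\right) = \left(\left(5 - \frac{5 \sqrt{986}}{986}\right) - 2\right) \left(-15\right) = \left(3 - \frac{5 \sqrt{986}}{986}\right) \left(-15\right) = -45 + \frac{75 \sqrt{986}}{986}$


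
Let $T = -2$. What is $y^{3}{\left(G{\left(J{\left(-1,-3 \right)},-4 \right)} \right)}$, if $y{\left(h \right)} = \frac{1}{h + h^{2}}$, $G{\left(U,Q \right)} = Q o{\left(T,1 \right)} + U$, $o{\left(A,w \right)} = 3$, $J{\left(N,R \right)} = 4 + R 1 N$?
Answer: $\frac{1}{8000} \approx 0.000125$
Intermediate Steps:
$J{\left(N,R \right)} = 4 + N R$ ($J{\left(N,R \right)} = 4 + R N = 4 + N R$)
$G{\left(U,Q \right)} = U + 3 Q$ ($G{\left(U,Q \right)} = Q 3 + U = 3 Q + U = U + 3 Q$)
$y^{3}{\left(G{\left(J{\left(-1,-3 \right)},-4 \right)} \right)} = \left(\frac{1}{\left(\left(4 - -3\right) + 3 \left(-4\right)\right) \left(1 + \left(\left(4 - -3\right) + 3 \left(-4\right)\right)\right)}\right)^{3} = \left(\frac{1}{\left(\left(4 + 3\right) - 12\right) \left(1 + \left(\left(4 + 3\right) - 12\right)\right)}\right)^{3} = \left(\frac{1}{\left(7 - 12\right) \left(1 + \left(7 - 12\right)\right)}\right)^{3} = \left(\frac{1}{\left(-5\right) \left(1 - 5\right)}\right)^{3} = \left(- \frac{1}{5 \left(-4\right)}\right)^{3} = \left(\left(- \frac{1}{5}\right) \left(- \frac{1}{4}\right)\right)^{3} = \left(\frac{1}{20}\right)^{3} = \frac{1}{8000}$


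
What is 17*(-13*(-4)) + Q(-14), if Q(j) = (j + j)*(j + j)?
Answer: 1668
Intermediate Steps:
Q(j) = 4*j² (Q(j) = (2*j)*(2*j) = 4*j²)
17*(-13*(-4)) + Q(-14) = 17*(-13*(-4)) + 4*(-14)² = 17*52 + 4*196 = 884 + 784 = 1668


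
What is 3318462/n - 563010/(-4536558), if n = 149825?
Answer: 194086516757/8713971825 ≈ 22.273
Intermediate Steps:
3318462/n - 563010/(-4536558) = 3318462/149825 - 563010/(-4536558) = 3318462*(1/149825) - 563010*(-1/4536558) = 3318462/149825 + 93835/756093 = 194086516757/8713971825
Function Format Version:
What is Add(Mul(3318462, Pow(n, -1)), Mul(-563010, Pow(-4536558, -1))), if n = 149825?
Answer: Rational(194086516757, 8713971825) ≈ 22.273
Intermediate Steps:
Add(Mul(3318462, Pow(n, -1)), Mul(-563010, Pow(-4536558, -1))) = Add(Mul(3318462, Pow(149825, -1)), Mul(-563010, Pow(-4536558, -1))) = Add(Mul(3318462, Rational(1, 149825)), Mul(-563010, Rational(-1, 4536558))) = Add(Rational(3318462, 149825), Rational(93835, 756093)) = Rational(194086516757, 8713971825)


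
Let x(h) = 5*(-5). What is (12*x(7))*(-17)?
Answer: 5100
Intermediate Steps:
x(h) = -25
(12*x(7))*(-17) = (12*(-25))*(-17) = -300*(-17) = 5100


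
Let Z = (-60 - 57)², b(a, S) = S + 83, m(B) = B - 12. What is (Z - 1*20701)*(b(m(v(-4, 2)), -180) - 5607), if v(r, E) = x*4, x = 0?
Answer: 39996448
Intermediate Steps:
v(r, E) = 0 (v(r, E) = 0*4 = 0)
m(B) = -12 + B
b(a, S) = 83 + S
Z = 13689 (Z = (-117)² = 13689)
(Z - 1*20701)*(b(m(v(-4, 2)), -180) - 5607) = (13689 - 1*20701)*((83 - 180) - 5607) = (13689 - 20701)*(-97 - 5607) = -7012*(-5704) = 39996448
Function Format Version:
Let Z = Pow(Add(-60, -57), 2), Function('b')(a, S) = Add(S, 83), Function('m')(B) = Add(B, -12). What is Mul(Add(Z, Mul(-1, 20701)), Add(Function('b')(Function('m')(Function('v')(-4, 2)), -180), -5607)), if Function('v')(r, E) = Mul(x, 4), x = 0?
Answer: 39996448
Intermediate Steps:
Function('v')(r, E) = 0 (Function('v')(r, E) = Mul(0, 4) = 0)
Function('m')(B) = Add(-12, B)
Function('b')(a, S) = Add(83, S)
Z = 13689 (Z = Pow(-117, 2) = 13689)
Mul(Add(Z, Mul(-1, 20701)), Add(Function('b')(Function('m')(Function('v')(-4, 2)), -180), -5607)) = Mul(Add(13689, Mul(-1, 20701)), Add(Add(83, -180), -5607)) = Mul(Add(13689, -20701), Add(-97, -5607)) = Mul(-7012, -5704) = 39996448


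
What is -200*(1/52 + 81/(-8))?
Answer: 26275/13 ≈ 2021.2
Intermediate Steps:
-200*(1/52 + 81/(-8)) = -200*(1*(1/52) + 81*(-⅛)) = -200*(1/52 - 81/8) = -200*(-1051/104) = 26275/13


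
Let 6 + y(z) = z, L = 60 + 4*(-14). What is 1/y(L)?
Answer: -1/2 ≈ -0.50000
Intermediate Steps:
L = 4 (L = 60 - 56 = 4)
y(z) = -6 + z
1/y(L) = 1/(-6 + 4) = 1/(-2) = -1/2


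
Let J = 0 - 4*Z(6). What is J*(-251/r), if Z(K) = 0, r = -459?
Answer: 0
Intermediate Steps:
J = 0 (J = 0 - 4*0 = 0 + 0 = 0)
J*(-251/r) = 0*(-251/(-459)) = 0*(-251*(-1/459)) = 0*(251/459) = 0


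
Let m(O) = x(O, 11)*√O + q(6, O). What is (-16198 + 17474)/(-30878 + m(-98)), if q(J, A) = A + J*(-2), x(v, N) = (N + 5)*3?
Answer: -2471293/60030121 - 26796*I*√2/60030121 ≈ -0.041168 - 0.00063127*I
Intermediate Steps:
x(v, N) = 15 + 3*N (x(v, N) = (5 + N)*3 = 15 + 3*N)
q(J, A) = A - 2*J
m(O) = -12 + O + 48*√O (m(O) = (15 + 3*11)*√O + (O - 2*6) = (15 + 33)*√O + (O - 12) = 48*√O + (-12 + O) = -12 + O + 48*√O)
(-16198 + 17474)/(-30878 + m(-98)) = (-16198 + 17474)/(-30878 + (-12 - 98 + 48*√(-98))) = 1276/(-30878 + (-12 - 98 + 48*(7*I*√2))) = 1276/(-30878 + (-12 - 98 + 336*I*√2)) = 1276/(-30878 + (-110 + 336*I*√2)) = 1276/(-30988 + 336*I*√2)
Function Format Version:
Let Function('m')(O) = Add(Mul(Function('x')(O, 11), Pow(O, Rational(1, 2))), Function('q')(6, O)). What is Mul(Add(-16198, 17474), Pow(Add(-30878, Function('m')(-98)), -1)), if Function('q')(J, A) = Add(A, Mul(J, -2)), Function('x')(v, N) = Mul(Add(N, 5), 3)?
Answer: Add(Rational(-2471293, 60030121), Mul(Rational(-26796, 60030121), I, Pow(2, Rational(1, 2)))) ≈ Add(-0.041168, Mul(-0.00063127, I))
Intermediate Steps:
Function('x')(v, N) = Add(15, Mul(3, N)) (Function('x')(v, N) = Mul(Add(5, N), 3) = Add(15, Mul(3, N)))
Function('q')(J, A) = Add(A, Mul(-2, J))
Function('m')(O) = Add(-12, O, Mul(48, Pow(O, Rational(1, 2)))) (Function('m')(O) = Add(Mul(Add(15, Mul(3, 11)), Pow(O, Rational(1, 2))), Add(O, Mul(-2, 6))) = Add(Mul(Add(15, 33), Pow(O, Rational(1, 2))), Add(O, -12)) = Add(Mul(48, Pow(O, Rational(1, 2))), Add(-12, O)) = Add(-12, O, Mul(48, Pow(O, Rational(1, 2)))))
Mul(Add(-16198, 17474), Pow(Add(-30878, Function('m')(-98)), -1)) = Mul(Add(-16198, 17474), Pow(Add(-30878, Add(-12, -98, Mul(48, Pow(-98, Rational(1, 2))))), -1)) = Mul(1276, Pow(Add(-30878, Add(-12, -98, Mul(48, Mul(7, I, Pow(2, Rational(1, 2)))))), -1)) = Mul(1276, Pow(Add(-30878, Add(-12, -98, Mul(336, I, Pow(2, Rational(1, 2))))), -1)) = Mul(1276, Pow(Add(-30878, Add(-110, Mul(336, I, Pow(2, Rational(1, 2))))), -1)) = Mul(1276, Pow(Add(-30988, Mul(336, I, Pow(2, Rational(1, 2)))), -1))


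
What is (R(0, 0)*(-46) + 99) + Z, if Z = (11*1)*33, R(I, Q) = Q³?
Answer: 462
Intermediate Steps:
Z = 363 (Z = 11*33 = 363)
(R(0, 0)*(-46) + 99) + Z = (0³*(-46) + 99) + 363 = (0*(-46) + 99) + 363 = (0 + 99) + 363 = 99 + 363 = 462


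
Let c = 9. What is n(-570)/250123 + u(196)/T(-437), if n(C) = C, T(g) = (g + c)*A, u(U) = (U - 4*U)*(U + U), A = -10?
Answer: -7206848826/133815805 ≈ -53.857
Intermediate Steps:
u(U) = -6*U² (u(U) = (-3*U)*(2*U) = -6*U²)
T(g) = -90 - 10*g (T(g) = (g + 9)*(-10) = (9 + g)*(-10) = -90 - 10*g)
n(-570)/250123 + u(196)/T(-437) = -570/250123 + (-6*196²)/(-90 - 10*(-437)) = -570*1/250123 + (-6*38416)/(-90 + 4370) = -570/250123 - 230496/4280 = -570/250123 - 230496*1/4280 = -570/250123 - 28812/535 = -7206848826/133815805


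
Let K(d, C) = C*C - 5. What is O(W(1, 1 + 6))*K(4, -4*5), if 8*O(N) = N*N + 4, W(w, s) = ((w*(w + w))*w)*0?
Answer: 395/2 ≈ 197.50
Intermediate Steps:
K(d, C) = -5 + C² (K(d, C) = C² - 5 = -5 + C²)
W(w, s) = 0 (W(w, s) = ((w*(2*w))*w)*0 = ((2*w²)*w)*0 = (2*w³)*0 = 0)
O(N) = ½ + N²/8 (O(N) = (N*N + 4)/8 = (N² + 4)/8 = (4 + N²)/8 = ½ + N²/8)
O(W(1, 1 + 6))*K(4, -4*5) = (½ + (⅛)*0²)*(-5 + (-4*5)²) = (½ + (⅛)*0)*(-5 + (-20)²) = (½ + 0)*(-5 + 400) = (½)*395 = 395/2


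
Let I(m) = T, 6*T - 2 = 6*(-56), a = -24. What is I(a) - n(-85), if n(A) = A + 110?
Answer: -242/3 ≈ -80.667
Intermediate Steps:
n(A) = 110 + A
T = -167/3 (T = 1/3 + (6*(-56))/6 = 1/3 + (1/6)*(-336) = 1/3 - 56 = -167/3 ≈ -55.667)
I(m) = -167/3
I(a) - n(-85) = -167/3 - (110 - 85) = -167/3 - 1*25 = -167/3 - 25 = -242/3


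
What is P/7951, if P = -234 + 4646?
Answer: 4412/7951 ≈ 0.55490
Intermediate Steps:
P = 4412
P/7951 = 4412/7951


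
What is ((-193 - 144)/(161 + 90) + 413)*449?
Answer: 46393374/251 ≈ 1.8483e+5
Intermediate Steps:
((-193 - 144)/(161 + 90) + 413)*449 = (-337/251 + 413)*449 = (103326/251)*449 = 46393374/251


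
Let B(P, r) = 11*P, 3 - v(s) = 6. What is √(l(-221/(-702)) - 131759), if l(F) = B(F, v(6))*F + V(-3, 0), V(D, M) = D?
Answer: I*√384214813/54 ≈ 362.99*I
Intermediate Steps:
v(s) = -3 (v(s) = 3 - 1*6 = 3 - 6 = -3)
l(F) = -3 + 11*F² (l(F) = (11*F)*F - 3 = 11*F² - 3 = -3 + 11*F²)
√(l(-221/(-702)) - 131759) = √((-3 + 11*(-221/(-702))²) - 131759) = √((-3 + 11*(-221*(-1/702))²) - 131759) = √((-3 + 11*(17/54)²) - 131759) = √((-3 + 11*(289/2916)) - 131759) = √((-3 + 3179/2916) - 131759) = √(-5569/2916 - 131759) = √(-384214813/2916) = I*√384214813/54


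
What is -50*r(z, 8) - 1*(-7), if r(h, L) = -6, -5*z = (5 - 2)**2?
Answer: 307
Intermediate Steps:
z = -9/5 (z = -(5 - 2)**2/5 = -1/5*3**2 = -1/5*9 = -9/5 ≈ -1.8000)
-50*r(z, 8) - 1*(-7) = -50*(-6) - 1*(-7) = 300 + 7 = 307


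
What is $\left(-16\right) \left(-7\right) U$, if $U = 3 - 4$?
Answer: $-112$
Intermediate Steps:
$U = -1$ ($U = 3 - 4 = -1$)
$\left(-16\right) \left(-7\right) U = \left(-16\right) \left(-7\right) \left(-1\right) = 112 \left(-1\right) = -112$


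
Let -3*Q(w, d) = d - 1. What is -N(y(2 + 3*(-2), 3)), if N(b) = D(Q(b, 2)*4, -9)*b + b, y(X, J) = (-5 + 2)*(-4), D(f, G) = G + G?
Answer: 204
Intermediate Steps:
Q(w, d) = ⅓ - d/3 (Q(w, d) = -(d - 1)/3 = -(-1 + d)/3 = ⅓ - d/3)
D(f, G) = 2*G
y(X, J) = 12 (y(X, J) = -3*(-4) = 12)
N(b) = -17*b (N(b) = (2*(-9))*b + b = -18*b + b = -17*b)
-N(y(2 + 3*(-2), 3)) = -(-17)*12 = -1*(-204) = 204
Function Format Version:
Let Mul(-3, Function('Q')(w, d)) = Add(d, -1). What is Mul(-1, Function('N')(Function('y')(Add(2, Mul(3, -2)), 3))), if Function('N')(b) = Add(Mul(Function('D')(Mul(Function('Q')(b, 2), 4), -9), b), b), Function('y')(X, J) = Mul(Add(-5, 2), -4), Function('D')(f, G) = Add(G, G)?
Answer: 204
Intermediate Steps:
Function('Q')(w, d) = Add(Rational(1, 3), Mul(Rational(-1, 3), d)) (Function('Q')(w, d) = Mul(Rational(-1, 3), Add(d, -1)) = Mul(Rational(-1, 3), Add(-1, d)) = Add(Rational(1, 3), Mul(Rational(-1, 3), d)))
Function('D')(f, G) = Mul(2, G)
Function('y')(X, J) = 12 (Function('y')(X, J) = Mul(-3, -4) = 12)
Function('N')(b) = Mul(-17, b) (Function('N')(b) = Add(Mul(Mul(2, -9), b), b) = Add(Mul(-18, b), b) = Mul(-17, b))
Mul(-1, Function('N')(Function('y')(Add(2, Mul(3, -2)), 3))) = Mul(-1, Mul(-17, 12)) = Mul(-1, -204) = 204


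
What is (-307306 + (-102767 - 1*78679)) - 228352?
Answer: -717104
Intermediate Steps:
(-307306 + (-102767 - 1*78679)) - 228352 = (-307306 + (-102767 - 78679)) - 228352 = (-307306 - 181446) - 228352 = -488752 - 228352 = -717104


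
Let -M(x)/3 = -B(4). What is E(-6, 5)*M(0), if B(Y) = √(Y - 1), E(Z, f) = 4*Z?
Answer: -72*√3 ≈ -124.71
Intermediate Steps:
B(Y) = √(-1 + Y)
M(x) = 3*√3 (M(x) = -(-3)*√(-1 + 4) = -(-3)*√3 = 3*√3)
E(-6, 5)*M(0) = (4*(-6))*(3*√3) = -72*√3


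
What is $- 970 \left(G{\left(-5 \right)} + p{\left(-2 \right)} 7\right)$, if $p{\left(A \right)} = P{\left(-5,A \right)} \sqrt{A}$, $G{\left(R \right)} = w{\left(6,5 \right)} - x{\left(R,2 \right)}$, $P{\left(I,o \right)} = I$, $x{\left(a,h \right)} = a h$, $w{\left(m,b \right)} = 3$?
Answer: $-12610 + 33950 i \sqrt{2} \approx -12610.0 + 48013.0 i$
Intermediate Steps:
$G{\left(R \right)} = 3 - 2 R$ ($G{\left(R \right)} = 3 - R 2 = 3 - 2 R$)
$p{\left(A \right)} = - 5 \sqrt{A}$
$- 970 \left(G{\left(-5 \right)} + p{\left(-2 \right)} 7\right) = - 970 \left(\left(3 - -10\right) + - 5 \sqrt{-2} \cdot 7\right) = - 970 \left(\left(3 + 10\right) + - 5 i \sqrt{2} \cdot 7\right) = - 970 \left(13 + - 5 i \sqrt{2} \cdot 7\right) = - 970 \left(13 - 35 i \sqrt{2}\right) = -12610 + 33950 i \sqrt{2}$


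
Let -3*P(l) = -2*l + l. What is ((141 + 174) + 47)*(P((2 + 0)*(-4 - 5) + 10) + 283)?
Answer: 304442/3 ≈ 1.0148e+5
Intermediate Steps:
P(l) = l/3 (P(l) = -(-2*l + l)/3 = -(-1)*l/3 = l/3)
((141 + 174) + 47)*(P((2 + 0)*(-4 - 5) + 10) + 283) = ((141 + 174) + 47)*(((2 + 0)*(-4 - 5) + 10)/3 + 283) = (315 + 47)*((2*(-9) + 10)/3 + 283) = 362*((-18 + 10)/3 + 283) = 362*((⅓)*(-8) + 283) = 362*(-8/3 + 283) = 362*(841/3) = 304442/3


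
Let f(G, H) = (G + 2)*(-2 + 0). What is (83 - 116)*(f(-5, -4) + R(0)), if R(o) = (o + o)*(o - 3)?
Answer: -198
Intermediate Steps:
R(o) = 2*o*(-3 + o) (R(o) = (2*o)*(-3 + o) = 2*o*(-3 + o))
f(G, H) = -4 - 2*G (f(G, H) = (2 + G)*(-2) = -4 - 2*G)
(83 - 116)*(f(-5, -4) + R(0)) = (83 - 116)*((-4 - 2*(-5)) + 2*0*(-3 + 0)) = -33*((-4 + 10) + 2*0*(-3)) = -33*(6 + 0) = -33*6 = -198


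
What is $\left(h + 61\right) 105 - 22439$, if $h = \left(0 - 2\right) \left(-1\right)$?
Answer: $-15824$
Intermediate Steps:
$h = 2$ ($h = \left(-2\right) \left(-1\right) = 2$)
$\left(h + 61\right) 105 - 22439 = \left(2 + 61\right) 105 - 22439 = 63 \cdot 105 - 22439 = 6615 - 22439 = -15824$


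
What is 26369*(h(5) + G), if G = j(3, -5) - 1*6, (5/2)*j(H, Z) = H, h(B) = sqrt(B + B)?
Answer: -632856/5 + 26369*sqrt(10) ≈ -43185.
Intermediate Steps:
h(B) = sqrt(2)*sqrt(B) (h(B) = sqrt(2*B) = sqrt(2)*sqrt(B))
j(H, Z) = 2*H/5
G = -24/5 (G = (2/5)*3 - 1*6 = 6/5 - 6 = -24/5 ≈ -4.8000)
26369*(h(5) + G) = 26369*(sqrt(2)*sqrt(5) - 24/5) = 26369*(sqrt(10) - 24/5) = 26369*(-24/5 + sqrt(10)) = -632856/5 + 26369*sqrt(10)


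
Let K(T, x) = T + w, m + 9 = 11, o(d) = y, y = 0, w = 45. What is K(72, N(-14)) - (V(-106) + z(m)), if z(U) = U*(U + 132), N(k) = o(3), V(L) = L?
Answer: -45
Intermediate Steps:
o(d) = 0
N(k) = 0
m = 2 (m = -9 + 11 = 2)
z(U) = U*(132 + U)
K(T, x) = 45 + T (K(T, x) = T + 45 = 45 + T)
K(72, N(-14)) - (V(-106) + z(m)) = (45 + 72) - (-106 + 2*(132 + 2)) = 117 - (-106 + 2*134) = 117 - (-106 + 268) = 117 - 1*162 = 117 - 162 = -45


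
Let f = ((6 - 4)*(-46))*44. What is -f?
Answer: 4048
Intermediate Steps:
f = -4048 (f = (2*(-46))*44 = -92*44 = -4048)
-f = -1*(-4048) = 4048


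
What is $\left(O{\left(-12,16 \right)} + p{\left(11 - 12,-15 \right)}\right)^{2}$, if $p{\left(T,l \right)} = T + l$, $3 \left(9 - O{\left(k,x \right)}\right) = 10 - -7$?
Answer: $\frac{1444}{9} \approx 160.44$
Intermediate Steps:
$O{\left(k,x \right)} = \frac{10}{3}$ ($O{\left(k,x \right)} = 9 - \frac{10 - -7}{3} = 9 - \frac{10 + 7}{3} = 9 - \frac{17}{3} = \frac{10}{3}$)
$\left(O{\left(-12,16 \right)} + p{\left(11 - 12,-15 \right)}\right)^{2} = \left(\frac{10}{3} + \left(\left(11 - 12\right) - 15\right)\right)^{2} = \left(\frac{10}{3} - 16\right)^{2} = \left(- \frac{38}{3}\right)^{2} = \frac{1444}{9}$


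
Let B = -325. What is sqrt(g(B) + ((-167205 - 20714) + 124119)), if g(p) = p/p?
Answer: I*sqrt(63799) ≈ 252.58*I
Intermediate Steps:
g(p) = 1
sqrt(g(B) + ((-167205 - 20714) + 124119)) = sqrt(1 + ((-167205 - 20714) + 124119)) = sqrt(1 + (-187919 + 124119)) = sqrt(1 - 63800) = sqrt(-63799) = I*sqrt(63799)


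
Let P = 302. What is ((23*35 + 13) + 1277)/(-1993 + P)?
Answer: -2095/1691 ≈ -1.2389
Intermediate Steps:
((23*35 + 13) + 1277)/(-1993 + P) = ((23*35 + 13) + 1277)/(-1993 + 302) = ((805 + 13) + 1277)/(-1691) = (818 + 1277)*(-1/1691) = 2095*(-1/1691) = -2095/1691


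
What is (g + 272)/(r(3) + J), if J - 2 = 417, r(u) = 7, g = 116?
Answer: 194/213 ≈ 0.91080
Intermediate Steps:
J = 419 (J = 2 + 417 = 419)
(g + 272)/(r(3) + J) = (116 + 272)/(7 + 419) = 388/426 = 388*(1/426) = 194/213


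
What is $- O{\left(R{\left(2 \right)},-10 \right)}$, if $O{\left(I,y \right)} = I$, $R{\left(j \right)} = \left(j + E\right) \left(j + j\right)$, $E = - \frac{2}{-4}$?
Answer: $-10$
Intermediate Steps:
$E = \frac{1}{2}$ ($E = \left(-2\right) \left(- \frac{1}{4}\right) = \frac{1}{2} \approx 0.5$)
$R{\left(j \right)} = 2 j \left(\frac{1}{2} + j\right)$ ($R{\left(j \right)} = \left(j + \frac{1}{2}\right) \left(j + j\right) = \left(\frac{1}{2} + j\right) 2 j = 2 j \left(\frac{1}{2} + j\right)$)
$- O{\left(R{\left(2 \right)},-10 \right)} = - 2 \left(1 + 2 \cdot 2\right) = - 2 \left(1 + 4\right) = - 2 \cdot 5 = \left(-1\right) 10 = -10$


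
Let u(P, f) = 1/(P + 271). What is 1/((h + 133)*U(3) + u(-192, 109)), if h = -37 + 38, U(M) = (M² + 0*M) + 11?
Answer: 79/211721 ≈ 0.00037313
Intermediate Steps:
U(M) = 11 + M² (U(M) = (M² + 0) + 11 = M² + 11 = 11 + M²)
u(P, f) = 1/(271 + P)
h = 1
1/((h + 133)*U(3) + u(-192, 109)) = 1/((1 + 133)*(11 + 3²) + 1/(271 - 192)) = 1/(134*(11 + 9) + 1/79) = 1/(134*20 + 1/79) = 1/(2680 + 1/79) = 1/(211721/79) = 79/211721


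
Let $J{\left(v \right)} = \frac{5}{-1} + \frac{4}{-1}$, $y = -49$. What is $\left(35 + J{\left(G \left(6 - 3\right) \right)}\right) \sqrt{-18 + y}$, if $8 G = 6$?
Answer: $26 i \sqrt{67} \approx 212.82 i$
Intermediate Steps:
$G = \frac{3}{4}$ ($G = \frac{1}{8} \cdot 6 = \frac{3}{4} \approx 0.75$)
$J{\left(v \right)} = -9$ ($J{\left(v \right)} = 5 \left(-1\right) + 4 \left(-1\right) = -5 - 4 = -9$)
$\left(35 + J{\left(G \left(6 - 3\right) \right)}\right) \sqrt{-18 + y} = \left(35 - 9\right) \sqrt{-18 - 49} = 26 \sqrt{-67} = 26 i \sqrt{67}$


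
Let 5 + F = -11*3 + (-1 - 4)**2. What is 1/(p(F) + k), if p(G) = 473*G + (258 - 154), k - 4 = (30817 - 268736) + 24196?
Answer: -1/219764 ≈ -4.5503e-6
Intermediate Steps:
F = -13 (F = -5 + (-11*3 + (-1 - 4)**2) = -5 + (-33 + (-5)**2) = -5 + (-33 + 25) = -5 - 8 = -13)
k = -213719 (k = 4 + ((30817 - 268736) + 24196) = 4 + (-237919 + 24196) = 4 - 213723 = -213719)
p(G) = 104 + 473*G (p(G) = 473*G + 104 = 104 + 473*G)
1/(p(F) + k) = 1/((104 + 473*(-13)) - 213719) = 1/((104 - 6149) - 213719) = 1/(-6045 - 213719) = 1/(-219764) = -1/219764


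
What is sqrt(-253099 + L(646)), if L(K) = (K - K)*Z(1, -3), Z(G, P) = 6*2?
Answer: I*sqrt(253099) ≈ 503.09*I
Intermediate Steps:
Z(G, P) = 12
L(K) = 0 (L(K) = (K - K)*12 = 0*12 = 0)
sqrt(-253099 + L(646)) = sqrt(-253099 + 0) = sqrt(-253099) = I*sqrt(253099)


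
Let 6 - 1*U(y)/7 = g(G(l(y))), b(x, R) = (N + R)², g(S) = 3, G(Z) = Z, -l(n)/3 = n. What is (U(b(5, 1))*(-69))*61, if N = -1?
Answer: -88389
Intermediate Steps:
l(n) = -3*n
b(x, R) = (-1 + R)²
U(y) = 21 (U(y) = 42 - 7*3 = 42 - 21 = 21)
(U(b(5, 1))*(-69))*61 = (21*(-69))*61 = -1449*61 = -88389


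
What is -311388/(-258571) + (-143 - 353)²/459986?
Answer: 103423361852/59469520003 ≈ 1.7391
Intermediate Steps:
-311388/(-258571) + (-143 - 353)²/459986 = -311388*(-1/258571) + (-496)²*(1/459986) = 311388/258571 + 246016*(1/459986) = 311388/258571 + 123008/229993 = 103423361852/59469520003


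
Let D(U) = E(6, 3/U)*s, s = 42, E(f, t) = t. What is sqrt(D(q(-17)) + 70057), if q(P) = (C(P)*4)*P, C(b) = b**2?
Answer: sqrt(23404920646)/578 ≈ 264.68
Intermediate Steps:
q(P) = 4*P**3 (q(P) = (P**2*4)*P = (4*P**2)*P = 4*P**3)
D(U) = 126/U (D(U) = (3/U)*42 = 126/U)
sqrt(D(q(-17)) + 70057) = sqrt(126/((4*(-17)**3)) + 70057) = sqrt(126/((4*(-4913))) + 70057) = sqrt(126/(-19652) + 70057) = sqrt(126*(-1/19652) + 70057) = sqrt(-63/9826 + 70057) = sqrt(688380019/9826) = sqrt(23404920646)/578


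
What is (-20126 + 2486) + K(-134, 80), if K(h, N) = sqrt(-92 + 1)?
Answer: -17640 + I*sqrt(91) ≈ -17640.0 + 9.5394*I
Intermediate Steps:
K(h, N) = I*sqrt(91) (K(h, N) = sqrt(-91) = I*sqrt(91))
(-20126 + 2486) + K(-134, 80) = (-20126 + 2486) + I*sqrt(91) = -17640 + I*sqrt(91)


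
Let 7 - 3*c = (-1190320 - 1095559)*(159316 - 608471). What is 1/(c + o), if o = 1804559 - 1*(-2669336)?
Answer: -3/1026700560553 ≈ -2.9220e-12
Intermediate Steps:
c = -1026713982238/3 (c = 7/3 - (-1190320 - 1095559)*(159316 - 608471)/3 = 7/3 - (-2285879)*(-449155)/3 = 7/3 - ⅓*1026713982245 = 7/3 - 1026713982245/3 = -1026713982238/3 ≈ -3.4224e+11)
o = 4473895 (o = 1804559 + 2669336 = 4473895)
1/(c + o) = 1/(-1026713982238/3 + 4473895) = 1/(-1026700560553/3) = -3/1026700560553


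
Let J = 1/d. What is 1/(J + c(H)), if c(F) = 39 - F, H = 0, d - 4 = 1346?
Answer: 1350/52651 ≈ 0.025641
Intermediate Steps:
d = 1350 (d = 4 + 1346 = 1350)
J = 1/1350 ≈ 0.00074074
1/(J + c(H)) = 1/(1/1350 + (39 - 1*0)) = 1/(1/1350 + (39 + 0)) = 1/(1/1350 + 39) = 1/(52651/1350) = 1350/52651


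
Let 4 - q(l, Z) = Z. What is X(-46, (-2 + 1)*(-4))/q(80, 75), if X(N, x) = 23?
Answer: -23/71 ≈ -0.32394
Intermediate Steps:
q(l, Z) = 4 - Z
X(-46, (-2 + 1)*(-4))/q(80, 75) = 23/(4 - 1*75) = 23/(4 - 75) = 23/(-71) = 23*(-1/71) = -23/71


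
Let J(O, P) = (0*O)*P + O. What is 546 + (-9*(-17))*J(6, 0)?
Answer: 1464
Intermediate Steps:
J(O, P) = O (J(O, P) = 0*P + O = 0 + O = O)
546 + (-9*(-17))*J(6, 0) = 546 - 9*(-17)*6 = 546 + 153*6 = 546 + 918 = 1464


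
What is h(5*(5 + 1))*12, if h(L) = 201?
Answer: 2412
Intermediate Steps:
h(5*(5 + 1))*12 = 201*12 = 2412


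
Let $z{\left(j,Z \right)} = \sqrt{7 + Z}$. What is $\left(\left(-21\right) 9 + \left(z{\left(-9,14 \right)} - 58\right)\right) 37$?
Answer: $-9139 + 37 \sqrt{21} \approx -8969.4$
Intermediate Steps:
$\left(\left(-21\right) 9 + \left(z{\left(-9,14 \right)} - 58\right)\right) 37 = \left(\left(-21\right) 9 + \left(\sqrt{7 + 14} - 58\right)\right) 37 = \left(-189 - \left(58 - \sqrt{21}\right)\right) 37 = \left(-247 + \sqrt{21}\right) 37 = -9139 + 37 \sqrt{21}$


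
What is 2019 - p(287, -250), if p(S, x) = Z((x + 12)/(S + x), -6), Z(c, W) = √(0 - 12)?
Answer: 2019 - 2*I*√3 ≈ 2019.0 - 3.4641*I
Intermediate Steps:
Z(c, W) = 2*I*√3 (Z(c, W) = √(-12) = 2*I*√3)
p(S, x) = 2*I*√3
2019 - p(287, -250) = 2019 - 2*I*√3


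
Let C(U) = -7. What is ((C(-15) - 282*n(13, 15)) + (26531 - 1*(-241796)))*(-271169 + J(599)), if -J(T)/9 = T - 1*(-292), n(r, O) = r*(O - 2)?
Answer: -61606182456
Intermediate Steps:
n(r, O) = r*(-2 + O)
J(T) = -2628 - 9*T (J(T) = -9*(T - 1*(-292)) = -9*(T + 292) = -9*(292 + T) = -2628 - 9*T)
((C(-15) - 282*n(13, 15)) + (26531 - 1*(-241796)))*(-271169 + J(599)) = ((-7 - 3666*(-2 + 15)) + (26531 - 1*(-241796)))*(-271169 + (-2628 - 9*599)) = ((-7 - 3666*13) + (26531 + 241796))*(-271169 + (-2628 - 5391)) = ((-7 - 282*169) + 268327)*(-271169 - 8019) = ((-7 - 47658) + 268327)*(-279188) = (-47665 + 268327)*(-279188) = 220662*(-279188) = -61606182456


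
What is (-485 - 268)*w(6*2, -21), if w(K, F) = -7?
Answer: 5271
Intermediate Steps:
(-485 - 268)*w(6*2, -21) = (-485 - 268)*(-7) = -753*(-7) = 5271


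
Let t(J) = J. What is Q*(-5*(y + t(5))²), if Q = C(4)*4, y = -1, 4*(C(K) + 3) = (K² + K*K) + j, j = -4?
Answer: -1280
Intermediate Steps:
C(K) = -4 + K²/2 (C(K) = -3 + ((K² + K*K) - 4)/4 = -3 + ((K² + K²) - 4)/4 = -3 + (2*K² - 4)/4 = -3 + (-4 + 2*K²)/4 = -3 + (-1 + K²/2) = -4 + K²/2)
Q = 16 (Q = (-4 + (½)*4²)*4 = (-4 + (½)*16)*4 = (-4 + 8)*4 = 4*4 = 16)
Q*(-5*(y + t(5))²) = 16*(-5*(-1 + 5)²) = 16*(-5*4²) = 16*(-5*16) = 16*(-80) = -1280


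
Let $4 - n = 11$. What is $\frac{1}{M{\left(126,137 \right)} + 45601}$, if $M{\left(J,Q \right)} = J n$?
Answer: $\frac{1}{44719} \approx 2.2362 \cdot 10^{-5}$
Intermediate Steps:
$n = -7$ ($n = 4 - 11 = -7$)
$M{\left(J,Q \right)} = - 7 J$ ($M{\left(J,Q \right)} = J \left(-7\right) = - 7 J$)
$\frac{1}{M{\left(126,137 \right)} + 45601} = \frac{1}{\left(-7\right) 126 + 45601} = \frac{1}{-882 + 45601} = \frac{1}{44719}$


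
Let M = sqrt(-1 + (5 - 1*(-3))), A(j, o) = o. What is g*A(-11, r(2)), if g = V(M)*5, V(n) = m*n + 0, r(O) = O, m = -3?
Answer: -30*sqrt(7) ≈ -79.373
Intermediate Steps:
M = sqrt(7) (M = sqrt(-1 + (5 + 3)) = sqrt(-1 + 8) = sqrt(7) ≈ 2.6458)
V(n) = -3*n (V(n) = -3*n + 0 = -3*n)
g = -15*sqrt(7) (g = -3*sqrt(7)*5 = -15*sqrt(7) ≈ -39.686)
g*A(-11, r(2)) = -15*sqrt(7)*2 = -30*sqrt(7)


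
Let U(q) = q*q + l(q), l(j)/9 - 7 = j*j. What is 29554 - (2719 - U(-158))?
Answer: 276538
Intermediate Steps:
l(j) = 63 + 9*j**2 (l(j) = 63 + 9*(j*j) = 63 + 9*j**2)
U(q) = 63 + 10*q**2 (U(q) = q*q + (63 + 9*q**2) = q**2 + (63 + 9*q**2) = 63 + 10*q**2)
29554 - (2719 - U(-158)) = 29554 - (2719 - (63 + 10*(-158)**2)) = 29554 - (2719 - (63 + 10*24964)) = 29554 - (2719 - (63 + 249640)) = 29554 - (2719 - 1*249703) = 29554 - (2719 - 249703) = 29554 - 1*(-246984) = 29554 + 246984 = 276538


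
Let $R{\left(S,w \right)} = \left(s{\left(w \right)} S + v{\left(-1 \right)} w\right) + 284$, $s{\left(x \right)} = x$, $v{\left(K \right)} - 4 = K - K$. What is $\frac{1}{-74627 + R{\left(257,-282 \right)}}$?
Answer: $- \frac{1}{147945} \approx -6.7593 \cdot 10^{-6}$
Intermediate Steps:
$v{\left(K \right)} = 4$ ($v{\left(K \right)} = 4 + \left(K - K\right) = 4 + 0 = 4$)
$R{\left(S,w \right)} = 284 + 4 w + S w$ ($R{\left(S,w \right)} = \left(w S + 4 w\right) + 284 = \left(S w + 4 w\right) + 284 = \left(4 w + S w\right) + 284 = 284 + 4 w + S w$)
$\frac{1}{-74627 + R{\left(257,-282 \right)}} = \frac{1}{-74627 + \left(284 + 4 \left(-282\right) + 257 \left(-282\right)\right)} = \frac{1}{-74627 - 73318} = \frac{1}{-147945} = - \frac{1}{147945}$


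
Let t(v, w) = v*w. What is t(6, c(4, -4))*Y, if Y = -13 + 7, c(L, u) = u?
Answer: 144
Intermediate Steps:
Y = -6
t(6, c(4, -4))*Y = (6*(-4))*(-6) = -24*(-6) = 144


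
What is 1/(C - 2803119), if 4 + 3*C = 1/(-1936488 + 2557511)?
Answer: -1863069/5222406596302 ≈ -3.5675e-7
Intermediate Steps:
C = -2484091/1863069 (C = -4/3 + 1/(3*(-1936488 + 2557511)) = -4/3 + (1/3)/621023 = -4/3 + (1/3)*(1/621023) = -4/3 + 1/1863069 = -2484091/1863069 ≈ -1.3333)
1/(C - 2803119) = 1/(-2484091/1863069 - 2803119) = 1/(-5222406596302/1863069) = -1863069/5222406596302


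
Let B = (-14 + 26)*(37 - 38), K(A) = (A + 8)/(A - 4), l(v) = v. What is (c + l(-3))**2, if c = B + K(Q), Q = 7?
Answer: 100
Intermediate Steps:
K(A) = (8 + A)/(-4 + A)
B = -12 (B = 12*(-1) = -12)
c = -7 (c = -12 + (8 + 7)/(-4 + 7) = -12 + 15/3 = -12 + (1/3)*15 = -12 + 5 = -7)
(c + l(-3))**2 = (-7 - 3)**2 = (-10)**2 = 100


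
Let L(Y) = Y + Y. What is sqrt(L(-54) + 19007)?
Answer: sqrt(18899) ≈ 137.47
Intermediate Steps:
L(Y) = 2*Y
sqrt(L(-54) + 19007) = sqrt(2*(-54) + 19007) = sqrt(-108 + 19007) = sqrt(18899)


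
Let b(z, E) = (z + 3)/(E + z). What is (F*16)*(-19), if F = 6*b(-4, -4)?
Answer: -228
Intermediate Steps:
b(z, E) = (3 + z)/(E + z)
F = ¾ (F = 6*((3 - 4)/(-4 - 4)) = 6*(-1/(-8)) = 6*(-⅛*(-1)) = 6*(⅛) = ¾ ≈ 0.75000)
(F*16)*(-19) = ((¾)*16)*(-19) = 12*(-19) = -228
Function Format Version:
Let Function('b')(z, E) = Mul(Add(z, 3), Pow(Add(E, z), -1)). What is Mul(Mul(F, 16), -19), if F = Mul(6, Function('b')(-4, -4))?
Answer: -228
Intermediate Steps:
Function('b')(z, E) = Mul(Pow(Add(E, z), -1), Add(3, z)) (Function('b')(z, E) = Mul(Add(3, z), Pow(Add(E, z), -1)) = Mul(Pow(Add(E, z), -1), Add(3, z)))
F = Rational(3, 4) (F = Mul(6, Mul(Pow(Add(-4, -4), -1), Add(3, -4))) = Mul(6, Mul(Pow(-8, -1), -1)) = Mul(6, Mul(Rational(-1, 8), -1)) = Mul(6, Rational(1, 8)) = Rational(3, 4) ≈ 0.75000)
Mul(Mul(F, 16), -19) = Mul(Mul(Rational(3, 4), 16), -19) = Mul(12, -19) = -228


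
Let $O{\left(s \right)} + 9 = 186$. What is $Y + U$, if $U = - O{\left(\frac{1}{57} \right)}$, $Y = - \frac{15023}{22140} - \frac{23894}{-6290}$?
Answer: $- \frac{2421460771}{13926060} \approx -173.88$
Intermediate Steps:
$O{\left(s \right)} = 177$ ($O{\left(s \right)} = -9 + 186 = 177$)
$Y = \frac{43451849}{13926060}$ ($Y = \left(-15023\right) \frac{1}{22140} - - \frac{11947}{3145} = - \frac{15023}{22140} + \frac{11947}{3145} = \frac{43451849}{13926060} \approx 3.1202$)
$U = -177$ ($U = \left(-1\right) 177 = -177$)
$Y + U = \frac{43451849}{13926060} - 177 = - \frac{2421460771}{13926060}$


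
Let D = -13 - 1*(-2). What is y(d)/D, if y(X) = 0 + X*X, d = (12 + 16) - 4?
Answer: -576/11 ≈ -52.364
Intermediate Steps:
d = 24 (d = 28 - 4 = 24)
y(X) = X² (y(X) = 0 + X² = X²)
D = -11 (D = -13 + 2 = -11)
y(d)/D = 24²/(-11) = -1/11*576 = -576/11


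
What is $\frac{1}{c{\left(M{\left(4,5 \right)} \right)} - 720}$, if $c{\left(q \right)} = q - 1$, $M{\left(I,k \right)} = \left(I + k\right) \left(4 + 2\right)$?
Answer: $- \frac{1}{667} \approx -0.0014993$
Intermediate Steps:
$M{\left(I,k \right)} = 6 I + 6 k$ ($M{\left(I,k \right)} = \left(I + k\right) 6 = 6 I + 6 k$)
$c{\left(q \right)} = -1 + q$
$\frac{1}{c{\left(M{\left(4,5 \right)} \right)} - 720} = \frac{1}{\left(-1 + \left(6 \cdot 4 + 6 \cdot 5\right)\right) - 720} = \frac{1}{\left(-1 + \left(24 + 30\right)\right) - 720} = \frac{1}{\left(-1 + 54\right) - 720} = \frac{1}{53 - 720} = \frac{1}{-667} = - \frac{1}{667}$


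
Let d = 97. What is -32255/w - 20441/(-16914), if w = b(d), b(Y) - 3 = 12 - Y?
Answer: 136809308/346737 ≈ 394.56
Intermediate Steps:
b(Y) = 15 - Y (b(Y) = 3 + (12 - Y) = 15 - Y)
w = -82 (w = 15 - 1*97 = 15 - 97 = -82)
-32255/w - 20441/(-16914) = -32255/(-82) - 20441/(-16914) = -32255*(-1/82) - 20441*(-1/16914) = 32255/82 + 20441/16914 = 136809308/346737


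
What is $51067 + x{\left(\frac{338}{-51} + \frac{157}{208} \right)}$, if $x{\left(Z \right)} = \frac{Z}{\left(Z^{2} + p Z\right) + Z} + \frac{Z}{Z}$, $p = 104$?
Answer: $\frac{53700208532}{1051543} \approx 51068.0$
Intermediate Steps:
$x{\left(Z \right)} = 1 + \frac{Z}{Z^{2} + 105 Z}$ ($x{\left(Z \right)} = \frac{Z}{\left(Z^{2} + 104 Z\right) + Z} + \frac{Z}{Z} = \frac{Z}{Z^{2} + 105 Z} + 1 = 1 + \frac{Z}{Z^{2} + 105 Z}$)
$51067 + x{\left(\frac{338}{-51} + \frac{157}{208} \right)} = 51067 + \frac{106 + \left(\frac{338}{-51} + \frac{157}{208}\right)}{105 + \left(\frac{338}{-51} + \frac{157}{208}\right)} = 51067 + \frac{106 + \left(338 \left(- \frac{1}{51}\right) + 157 \cdot \frac{1}{208}\right)}{105 + \left(338 \left(- \frac{1}{51}\right) + 157 \cdot \frac{1}{208}\right)} = 51067 + \frac{106 + \left(- \frac{338}{51} + \frac{157}{208}\right)}{105 + \left(- \frac{338}{51} + \frac{157}{208}\right)} = 51067 + \frac{106 - \frac{62297}{10608}}{105 - \frac{62297}{10608}} = 51067 + \frac{1}{\frac{1051543}{10608}} \cdot \frac{1062151}{10608} = 51067 + \frac{10608}{1051543} \cdot \frac{1062151}{10608} = 51067 + \frac{1062151}{1051543} = \frac{53700208532}{1051543}$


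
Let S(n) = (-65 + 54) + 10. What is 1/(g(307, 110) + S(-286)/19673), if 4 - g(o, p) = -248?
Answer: 19673/4957595 ≈ 0.0039683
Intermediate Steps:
S(n) = -1 (S(n) = -11 + 10 = -1)
g(o, p) = 252 (g(o, p) = 4 - 1*(-248) = 4 + 248 = 252)
1/(g(307, 110) + S(-286)/19673) = 1/(252 - 1/19673) = 1/(4957595/19673) = 19673/4957595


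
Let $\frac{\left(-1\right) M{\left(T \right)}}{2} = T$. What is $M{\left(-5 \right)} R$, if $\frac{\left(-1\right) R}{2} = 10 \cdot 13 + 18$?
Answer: $-2960$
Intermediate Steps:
$M{\left(T \right)} = - 2 T$
$R = -296$ ($R = - 2 \left(10 \cdot 13 + 18\right) = - 2 \left(130 + 18\right) = \left(-2\right) 148 = -296$)
$M{\left(-5 \right)} R = \left(-2\right) \left(-5\right) \left(-296\right) = 10 \left(-296\right) = -2960$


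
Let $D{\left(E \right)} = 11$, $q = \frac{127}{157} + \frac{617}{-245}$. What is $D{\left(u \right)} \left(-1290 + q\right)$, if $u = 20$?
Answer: $- \frac{546541644}{38465} \approx -14209.0$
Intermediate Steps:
$q = - \frac{65754}{38465}$ ($q = 127 \cdot \frac{1}{157} + 617 \left(- \frac{1}{245}\right) = \frac{127}{157} - \frac{617}{245} = - \frac{65754}{38465} \approx -1.7094$)
$D{\left(u \right)} \left(-1290 + q\right) = 11 \left(-1290 - \frac{65754}{38465}\right) = 11 \left(- \frac{49685604}{38465}\right) = - \frac{546541644}{38465}$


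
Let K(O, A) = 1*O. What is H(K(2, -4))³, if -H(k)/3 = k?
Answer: -216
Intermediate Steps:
K(O, A) = O
H(k) = -3*k
H(K(2, -4))³ = (-3*2)³ = (-6)³ = -216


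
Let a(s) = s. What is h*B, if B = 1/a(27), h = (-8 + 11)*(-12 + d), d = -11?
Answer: -23/9 ≈ -2.5556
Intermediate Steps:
h = -69 (h = (-8 + 11)*(-12 - 11) = 3*(-23) = -69)
B = 1/27 ≈ 0.037037
h*B = -69*1/27 = -23/9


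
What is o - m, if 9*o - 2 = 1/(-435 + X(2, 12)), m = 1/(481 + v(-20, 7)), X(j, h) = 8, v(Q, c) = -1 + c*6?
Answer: 16349/74298 ≈ 0.22005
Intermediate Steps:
v(Q, c) = -1 + 6*c
m = 1/522 (m = 1/(481 + (-1 + 6*7)) = 1/(481 + (-1 + 42)) = 1/(481 + 41) = 1/522 ≈ 0.0019157)
o = 853/3843 (o = 2/9 + 1/(9*(-435 + 8)) = 2/9 + (1/9)/(-427) = 2/9 + (1/9)*(-1/427) = 2/9 - 1/3843 = 853/3843 ≈ 0.22196)
o - m = 853/3843 - 1*1/522 = 853/3843 - 1/522 = 16349/74298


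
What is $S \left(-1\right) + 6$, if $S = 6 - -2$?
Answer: $-2$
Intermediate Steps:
$S = 8$ ($S = 6 + 2 = 8$)
$S \left(-1\right) + 6 = 8 \left(-1\right) + 6 = -8 + 6 = -2$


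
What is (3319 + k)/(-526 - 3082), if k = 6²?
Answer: -305/328 ≈ -0.92988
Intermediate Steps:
k = 36
(3319 + k)/(-526 - 3082) = (3319 + 36)/(-526 - 3082) = 3355/(-3608) = 3355*(-1/3608) = -305/328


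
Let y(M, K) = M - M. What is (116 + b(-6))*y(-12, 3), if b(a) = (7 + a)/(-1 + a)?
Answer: 0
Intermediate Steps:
b(a) = (7 + a)/(-1 + a)
y(M, K) = 0
(116 + b(-6))*y(-12, 3) = (116 + (7 - 6)/(-1 - 6))*0 = (116 + 1/(-7))*0 = (116 - 1/7*1)*0 = (116 - 1/7)*0 = (811/7)*0 = 0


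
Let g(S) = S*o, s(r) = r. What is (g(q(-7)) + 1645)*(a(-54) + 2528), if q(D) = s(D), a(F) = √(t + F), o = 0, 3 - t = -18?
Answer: 4158560 + 1645*I*√33 ≈ 4.1586e+6 + 9449.8*I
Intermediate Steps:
t = 21 (t = 3 - 1*(-18) = 3 + 18 = 21)
a(F) = √(21 + F)
q(D) = D
g(S) = 0 (g(S) = S*0 = 0)
(g(q(-7)) + 1645)*(a(-54) + 2528) = (0 + 1645)*(√(21 - 54) + 2528) = 1645*(√(-33) + 2528) = 1645*(I*√33 + 2528) = 1645*(2528 + I*√33) = 4158560 + 1645*I*√33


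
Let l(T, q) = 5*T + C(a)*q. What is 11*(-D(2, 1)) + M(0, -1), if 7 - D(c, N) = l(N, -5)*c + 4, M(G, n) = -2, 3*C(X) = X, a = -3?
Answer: 185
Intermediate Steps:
C(X) = X/3
l(T, q) = -q + 5*T (l(T, q) = 5*T + ((1/3)*(-3))*q = 5*T - q = -q + 5*T)
D(c, N) = 3 - c*(5 + 5*N) (D(c, N) = 7 - ((-1*(-5) + 5*N)*c + 4) = 7 - ((5 + 5*N)*c + 4) = 7 - (c*(5 + 5*N) + 4) = 7 - (4 + c*(5 + 5*N)) = 7 + (-4 - c*(5 + 5*N)) = 3 - c*(5 + 5*N))
11*(-D(2, 1)) + M(0, -1) = 11*(-(3 - 5*2*(1 + 1))) - 2 = 11*(-(3 - 5*2*2)) - 2 = 11*(-(3 - 20)) - 2 = 11*(-1*(-17)) - 2 = 11*17 - 2 = 187 - 2 = 185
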